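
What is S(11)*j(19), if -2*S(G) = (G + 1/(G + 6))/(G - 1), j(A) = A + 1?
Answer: -188/17 ≈ -11.059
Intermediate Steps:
j(A) = 1 + A
S(G) = -(G + 1/(6 + G))/(2*(-1 + G)) (S(G) = -(G + 1/(G + 6))/(2*(G - 1)) = -(G + 1/(6 + G))/(2*(-1 + G)))
S(11)*j(19) = ((-1 - 1*11**2 - 6*11)/(2*(-6 + 11**2 + 5*11)))*(1 + 19) = ((-1 - 1*121 - 66)/(2*(-6 + 121 + 55)))*20 = ((1/2)*(-1 - 121 - 66)/170)*20 = ((1/2)*(1/170)*(-188))*20 = -47/85*20 = -188/17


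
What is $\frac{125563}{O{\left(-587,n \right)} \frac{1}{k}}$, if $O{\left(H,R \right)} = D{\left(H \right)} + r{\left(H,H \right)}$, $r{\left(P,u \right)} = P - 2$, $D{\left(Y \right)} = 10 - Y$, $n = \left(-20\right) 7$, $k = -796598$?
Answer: $- \frac{50011617337}{4} \approx -1.2503 \cdot 10^{10}$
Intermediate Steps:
$n = -140$
$r{\left(P,u \right)} = -2 + P$ ($r{\left(P,u \right)} = P - 2 = -2 + P$)
$O{\left(H,R \right)} = 8$ ($O{\left(H,R \right)} = \left(10 - H\right) + \left(-2 + H\right) = 8$)
$\frac{125563}{O{\left(-587,n \right)} \frac{1}{k}} = \frac{125563}{8 \frac{1}{-796598}} = \frac{125563}{8 \left(- \frac{1}{796598}\right)} = \frac{125563}{- \frac{4}{398299}} = 125563 \left(- \frac{398299}{4}\right) = - \frac{50011617337}{4}$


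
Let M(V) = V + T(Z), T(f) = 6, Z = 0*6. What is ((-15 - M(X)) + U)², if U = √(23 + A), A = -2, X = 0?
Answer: (21 - √21)² ≈ 269.53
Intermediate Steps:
Z = 0
M(V) = 6 + V (M(V) = V + 6 = 6 + V)
U = √21 (U = √(23 - 2) = √21 ≈ 4.5826)
((-15 - M(X)) + U)² = ((-15 - (6 + 0)) + √21)² = ((-15 - 1*6) + √21)² = ((-15 - 6) + √21)² = (-21 + √21)²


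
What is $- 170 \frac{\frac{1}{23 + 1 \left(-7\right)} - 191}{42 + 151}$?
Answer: $\frac{259675}{1544} \approx 168.18$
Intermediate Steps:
$- 170 \frac{\frac{1}{23 + 1 \left(-7\right)} - 191}{42 + 151} = - 170 \frac{\frac{1}{23 - 7} - 191}{193} = - 170 \left(\frac{1}{16} - 191\right) \frac{1}{193} = - 170 \left(\left(- \frac{3055}{16}\right) \frac{1}{193}\right) = \left(-170\right) \left(- \frac{3055}{3088}\right) = \frac{259675}{1544}$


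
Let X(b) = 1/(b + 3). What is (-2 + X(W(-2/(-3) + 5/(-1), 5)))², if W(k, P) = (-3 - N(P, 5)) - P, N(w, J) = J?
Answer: 441/100 ≈ 4.4100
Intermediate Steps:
W(k, P) = -8 - P (W(k, P) = (-3 - 1*5) - P = (-3 - 5) - P = -8 - P)
X(b) = 1/(3 + b)
(-2 + X(W(-2/(-3) + 5/(-1), 5)))² = (-2 + 1/(3 + (-8 - 1*5)))² = (-2 + 1/(3 + (-8 - 5)))² = (-2 + 1/(3 - 13))² = (-2 + 1/(-10))² = (-2 - ⅒)² = (-21/10)² = 441/100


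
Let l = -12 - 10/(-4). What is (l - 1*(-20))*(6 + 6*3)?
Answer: 252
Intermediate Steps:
l = -19/2 (l = -12 - 10*(-1)/4 = -12 - 1*(-5/2) = -12 + 5/2 = -19/2 ≈ -9.5000)
(l - 1*(-20))*(6 + 6*3) = (-19/2 - 1*(-20))*(6 + 6*3) = (-19/2 + 20)*(6 + 18) = (21/2)*24 = 252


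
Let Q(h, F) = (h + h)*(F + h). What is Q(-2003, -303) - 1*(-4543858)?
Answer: 13781694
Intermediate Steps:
Q(h, F) = 2*h*(F + h) (Q(h, F) = (2*h)*(F + h) = 2*h*(F + h))
Q(-2003, -303) - 1*(-4543858) = 2*(-2003)*(-303 - 2003) - 1*(-4543858) = 2*(-2003)*(-2306) + 4543858 = 9237836 + 4543858 = 13781694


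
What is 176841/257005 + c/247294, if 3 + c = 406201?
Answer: 1511496278/648528515 ≈ 2.3307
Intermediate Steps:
c = 406198 (c = -3 + 406201 = 406198)
176841/257005 + c/247294 = 176841/257005 + 406198/247294 = 176841*(1/257005) + 406198*(1/247294) = 3609/5245 + 203099/123647 = 1511496278/648528515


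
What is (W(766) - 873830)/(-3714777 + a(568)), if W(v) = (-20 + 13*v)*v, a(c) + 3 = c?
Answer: -3369339/1857106 ≈ -1.8143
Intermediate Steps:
a(c) = -3 + c
W(v) = v*(-20 + 13*v)
(W(766) - 873830)/(-3714777 + a(568)) = (766*(-20 + 13*766) - 873830)/(-3714777 + (-3 + 568)) = (766*(-20 + 9958) - 873830)/(-3714777 + 565) = (766*9938 - 873830)/(-3714212) = (7612508 - 873830)*(-1/3714212) = 6738678*(-1/3714212) = -3369339/1857106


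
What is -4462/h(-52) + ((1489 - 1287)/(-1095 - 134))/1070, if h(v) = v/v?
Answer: -2933832031/657515 ≈ -4462.0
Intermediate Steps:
h(v) = 1
-4462/h(-52) + ((1489 - 1287)/(-1095 - 134))/1070 = -4462/1 + ((1489 - 1287)/(-1095 - 134))/1070 = -4462*1 + (202/(-1229))*(1/1070) = -4462 + (202*(-1/1229))*(1/1070) = -4462 - 202/1229*1/1070 = -4462 - 101/657515 = -2933832031/657515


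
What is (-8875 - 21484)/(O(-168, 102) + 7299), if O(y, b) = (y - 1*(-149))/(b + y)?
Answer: -2003694/481753 ≈ -4.1592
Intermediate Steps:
O(y, b) = (149 + y)/(b + y) (O(y, b) = (y + 149)/(b + y) = (149 + y)/(b + y))
(-8875 - 21484)/(O(-168, 102) + 7299) = (-8875 - 21484)/((149 - 168)/(102 - 168) + 7299) = -30359/(-19/(-66) + 7299) = -30359/(-1/66*(-19) + 7299) = -30359/(19/66 + 7299) = -30359/481753/66 = -30359*66/481753 = -2003694/481753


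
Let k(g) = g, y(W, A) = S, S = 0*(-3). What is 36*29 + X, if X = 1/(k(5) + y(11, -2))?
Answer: 5221/5 ≈ 1044.2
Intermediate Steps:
S = 0
y(W, A) = 0
X = ⅕ (X = 1/(5 + 0) = 1/5 = ⅕ ≈ 0.20000)
36*29 + X = 36*29 + ⅕ = 1044 + ⅕ = 5221/5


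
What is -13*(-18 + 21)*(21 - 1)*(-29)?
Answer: 22620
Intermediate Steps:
-13*(-18 + 21)*(21 - 1)*(-29) = -39*20*(-29) = -13*60*(-29) = -780*(-29) = 22620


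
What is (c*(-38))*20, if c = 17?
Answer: -12920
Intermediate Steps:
(c*(-38))*20 = (17*(-38))*20 = -646*20 = -12920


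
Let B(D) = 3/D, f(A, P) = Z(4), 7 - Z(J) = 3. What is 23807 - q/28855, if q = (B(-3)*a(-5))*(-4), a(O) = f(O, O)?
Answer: 686950969/28855 ≈ 23807.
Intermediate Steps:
Z(J) = 4 (Z(J) = 7 - 1*3 = 7 - 3 = 4)
f(A, P) = 4
a(O) = 4
q = 16 (q = ((3/(-3))*4)*(-4) = ((3*(-⅓))*4)*(-4) = -1*4*(-4) = -4*(-4) = 16)
23807 - q/28855 = 23807 - 16/28855 = 686950969/28855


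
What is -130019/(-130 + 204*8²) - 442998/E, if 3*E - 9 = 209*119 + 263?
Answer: -296342669/4710122 ≈ -62.916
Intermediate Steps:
E = 8381 (E = 3 + (209*119 + 263)/3 = 3 + (24871 + 263)/3 = 3 + (⅓)*25134 = 3 + 8378 = 8381)
-130019/(-130 + 204*8²) - 442998/E = -130019/(-130 + 204*8²) - 442998/8381 = -130019/(-130 + 204*64) - 442998*1/8381 = -130019/(-130 + 13056) - 442998/8381 = -130019/12926 - 442998/8381 = -130019*1/12926 - 442998/8381 = -5653/562 - 442998/8381 = -296342669/4710122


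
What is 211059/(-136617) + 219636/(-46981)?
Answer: -13307258097/2139467759 ≈ -6.2199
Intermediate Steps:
211059/(-136617) + 219636/(-46981) = 211059*(-1/136617) + 219636*(-1/46981) = -70353/45539 - 219636/46981 = -13307258097/2139467759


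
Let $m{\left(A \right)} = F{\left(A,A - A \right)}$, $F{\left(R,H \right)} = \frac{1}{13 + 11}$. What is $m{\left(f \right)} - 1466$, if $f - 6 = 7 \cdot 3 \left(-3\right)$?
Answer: $- \frac{35183}{24} \approx -1466.0$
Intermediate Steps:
$F{\left(R,H \right)} = \frac{1}{24}$
$f = -57$ ($f = 6 + 7 \cdot 3 \left(-3\right) = 6 + 21 \left(-3\right) = 6 - 63 = -57$)
$m{\left(A \right)} = \frac{1}{24}$
$m{\left(f \right)} - 1466 = \frac{1}{24} - 1466 = - \frac{35183}{24}$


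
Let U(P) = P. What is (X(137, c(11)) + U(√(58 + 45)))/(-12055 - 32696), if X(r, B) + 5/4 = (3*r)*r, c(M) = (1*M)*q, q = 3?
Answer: -225223/179004 - √103/44751 ≈ -1.2584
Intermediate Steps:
c(M) = 3*M (c(M) = (1*M)*3 = M*3 = 3*M)
X(r, B) = -5/4 + 3*r² (X(r, B) = -5/4 + (3*r)*r = -5/4 + 3*r²)
(X(137, c(11)) + U(√(58 + 45)))/(-12055 - 32696) = ((-5/4 + 3*137²) + √(58 + 45))/(-12055 - 32696) = ((-5/4 + 3*18769) + √103)/(-44751) = ((-5/4 + 56307) + √103)*(-1/44751) = (225223/4 + √103)*(-1/44751) = -225223/179004 - √103/44751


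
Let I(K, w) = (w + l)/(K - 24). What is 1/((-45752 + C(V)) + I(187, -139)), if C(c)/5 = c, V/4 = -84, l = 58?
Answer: -163/7731497 ≈ -2.1083e-5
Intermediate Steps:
V = -336 (V = 4*(-84) = -336)
C(c) = 5*c
I(K, w) = (58 + w)/(-24 + K) (I(K, w) = (w + 58)/(K - 24) = (58 + w)/(-24 + K))
1/((-45752 + C(V)) + I(187, -139)) = 1/((-45752 + 5*(-336)) + (58 - 139)/(-24 + 187)) = 1/((-45752 - 1680) - 81/163) = 1/(-47432 + (1/163)*(-81)) = 1/(-47432 - 81/163) = 1/(-7731497/163) = -163/7731497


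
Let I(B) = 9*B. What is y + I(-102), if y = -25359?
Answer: -26277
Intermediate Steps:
y + I(-102) = -25359 + 9*(-102) = -25359 - 918 = -26277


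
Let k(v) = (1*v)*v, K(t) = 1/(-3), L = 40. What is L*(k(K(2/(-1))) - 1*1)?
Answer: -320/9 ≈ -35.556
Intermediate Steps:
K(t) = -⅓
k(v) = v² (k(v) = v*v = v²)
L*(k(K(2/(-1))) - 1*1) = 40*((-⅓)² - 1*1) = 40*(⅑ - 1) = 40*(-8/9) = -320/9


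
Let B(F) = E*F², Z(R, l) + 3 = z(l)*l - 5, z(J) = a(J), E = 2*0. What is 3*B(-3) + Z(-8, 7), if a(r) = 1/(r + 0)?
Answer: -7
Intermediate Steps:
E = 0
a(r) = 1/r
z(J) = 1/J
Z(R, l) = -7 (Z(R, l) = -3 + (l/l - 5) = -3 + (1 - 5) = -3 - 4 = -7)
B(F) = 0 (B(F) = 0*F² = 0)
3*B(-3) + Z(-8, 7) = 3*0 - 7 = 0 - 7 = -7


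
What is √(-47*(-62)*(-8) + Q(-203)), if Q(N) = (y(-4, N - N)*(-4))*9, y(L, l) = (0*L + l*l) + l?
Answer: 4*I*√1457 ≈ 152.68*I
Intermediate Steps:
y(L, l) = l + l² (y(L, l) = (0 + l²) + l = l² + l = l + l²)
Q(N) = 0 (Q(N) = (((N - N)*(1 + (N - N)))*(-4))*9 = ((0*(1 + 0))*(-4))*9 = ((0*1)*(-4))*9 = (0*(-4))*9 = 0*9 = 0)
√(-47*(-62)*(-8) + Q(-203)) = √(-47*(-62)*(-8) + 0) = √(2914*(-8) + 0) = √(-23312 + 0) = √(-23312) = 4*I*√1457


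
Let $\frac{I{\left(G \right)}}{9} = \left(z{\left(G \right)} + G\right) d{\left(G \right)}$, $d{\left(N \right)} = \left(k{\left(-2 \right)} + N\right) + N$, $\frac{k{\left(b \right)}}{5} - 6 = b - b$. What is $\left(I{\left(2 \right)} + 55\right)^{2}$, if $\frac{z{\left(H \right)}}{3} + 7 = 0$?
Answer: $33166081$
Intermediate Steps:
$k{\left(b \right)} = 30$ ($k{\left(b \right)} = 30 + 5 \left(b - b\right) = 30 + 5 \cdot 0 = 30 + 0 = 30$)
$z{\left(H \right)} = -21$ ($z{\left(H \right)} = -21 + 3 \cdot 0 = -21 + 0 = -21$)
$d{\left(N \right)} = 30 + 2 N$ ($d{\left(N \right)} = \left(30 + N\right) + N = 30 + 2 N$)
$I{\left(G \right)} = 9 \left(-21 + G\right) \left(30 + 2 G\right)$
$\left(I{\left(2 \right)} + 55\right)^{2} = \left(18 \left(-21 + 2\right) \left(15 + 2\right) + 55\right)^{2} = \left(18 \left(-19\right) 17 + 55\right)^{2} = \left(-5814 + 55\right)^{2} = \left(-5759\right)^{2} = 33166081$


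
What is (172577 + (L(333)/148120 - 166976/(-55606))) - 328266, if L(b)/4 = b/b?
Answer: -160285753928567/1029545090 ≈ -1.5569e+5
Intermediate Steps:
L(b) = 4 (L(b) = 4*(b/b) = 4*1 = 4)
(172577 + (L(333)/148120 - 166976/(-55606))) - 328266 = (172577 + (4/148120 - 166976/(-55606))) - 328266 = (172577 + (4*(1/148120) - 166976*(-1/55606))) - 328266 = (172577 + (1/37030 + 83488/27803)) - 328266 = (172577 + 3091588443/1029545090) - 328266 = 177678894585373/1029545090 - 328266 = -160285753928567/1029545090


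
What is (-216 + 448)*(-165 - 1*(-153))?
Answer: -2784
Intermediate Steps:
(-216 + 448)*(-165 - 1*(-153)) = 232*(-165 + 153) = 232*(-12) = -2784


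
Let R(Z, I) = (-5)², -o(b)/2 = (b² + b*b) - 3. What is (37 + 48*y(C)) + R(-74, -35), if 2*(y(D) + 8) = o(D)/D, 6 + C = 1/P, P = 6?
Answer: 7466/35 ≈ 213.31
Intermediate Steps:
o(b) = 6 - 4*b² (o(b) = -2*((b² + b*b) - 3) = -2*((b² + b²) - 3) = -2*(2*b² - 3) = -2*(-3 + 2*b²) = 6 - 4*b²)
C = -35/6 (C = -6 + 1/6 = -6 + ⅙ = -35/6 ≈ -5.8333)
R(Z, I) = 25
y(D) = -8 + (6 - 4*D²)/(2*D) (y(D) = -8 + ((6 - 4*D²)/D)/2 = -8 + (6 - 4*D²)/(2*D))
(37 + 48*y(C)) + R(-74, -35) = (37 + 48*(-8 - 2*(-35/6) + 3/(-35/6))) + 25 = (37 + 48*(-8 + 35/3 + 3*(-6/35))) + 25 = (37 + 48*(-8 + 35/3 - 18/35)) + 25 = (37 + 48*(331/105)) + 25 = (37 + 5296/35) + 25 = 6591/35 + 25 = 7466/35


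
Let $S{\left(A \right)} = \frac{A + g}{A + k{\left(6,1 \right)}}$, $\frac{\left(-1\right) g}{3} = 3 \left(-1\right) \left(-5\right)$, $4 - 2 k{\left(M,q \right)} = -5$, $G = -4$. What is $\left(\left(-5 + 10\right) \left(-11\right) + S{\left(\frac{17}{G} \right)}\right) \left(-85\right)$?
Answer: $21420$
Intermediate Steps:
$k{\left(M,q \right)} = \frac{9}{2}$ ($k{\left(M,q \right)} = 2 - - \frac{5}{2} = 2 + \frac{5}{2} = \frac{9}{2}$)
$g = -45$ ($g = - 3 \cdot 3 \left(-1\right) \left(-5\right) = - 3 \left(\left(-3\right) \left(-5\right)\right) = \left(-3\right) 15 = -45$)
$S{\left(A \right)} = \frac{-45 + A}{\frac{9}{2} + A}$ ($S{\left(A \right)} = \frac{A - 45}{A + \frac{9}{2}} = \frac{-45 + A}{\frac{9}{2} + A}$)
$\left(\left(-5 + 10\right) \left(-11\right) + S{\left(\frac{17}{G} \right)}\right) \left(-85\right) = \left(\left(-5 + 10\right) \left(-11\right) + \frac{2 \left(-45 + \frac{17}{-4}\right)}{9 + 2 \frac{17}{-4}}\right) \left(-85\right) = \left(5 \left(-11\right) + \frac{2 \left(-45 + 17 \left(- \frac{1}{4}\right)\right)}{9 + 2 \cdot 17 \left(- \frac{1}{4}\right)}\right) \left(-85\right) = \left(-55 + \frac{2 \left(-45 - \frac{17}{4}\right)}{9 + 2 \left(- \frac{17}{4}\right)}\right) \left(-85\right) = \left(-55 + 2 \frac{1}{9 - \frac{17}{2}} \left(- \frac{197}{4}\right)\right) \left(-85\right) = \left(-55 + 2 \frac{1}{\frac{1}{2}} \left(- \frac{197}{4}\right)\right) \left(-85\right) = \left(-55 + 2 \cdot 2 \left(- \frac{197}{4}\right)\right) \left(-85\right) = \left(-55 - 197\right) \left(-85\right) = \left(-252\right) \left(-85\right) = 21420$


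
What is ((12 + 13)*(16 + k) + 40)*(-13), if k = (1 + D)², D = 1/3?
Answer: -56680/9 ≈ -6297.8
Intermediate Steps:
D = ⅓ ≈ 0.33333
k = 16/9 (k = (1 + ⅓)² = (4/3)² = 16/9 ≈ 1.7778)
((12 + 13)*(16 + k) + 40)*(-13) = ((12 + 13)*(16 + 16/9) + 40)*(-13) = (25*(160/9) + 40)*(-13) = (4000/9 + 40)*(-13) = (4360/9)*(-13) = -56680/9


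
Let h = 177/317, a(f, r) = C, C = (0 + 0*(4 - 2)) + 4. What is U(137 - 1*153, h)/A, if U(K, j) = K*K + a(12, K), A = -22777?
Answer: -260/22777 ≈ -0.011415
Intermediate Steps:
C = 4 (C = (0 + 0*2) + 4 = (0 + 0) + 4 = 0 + 4 = 4)
a(f, r) = 4
h = 177/317 (h = 177*(1/317) = 177/317 ≈ 0.55836)
U(K, j) = 4 + K² (U(K, j) = K*K + 4 = K² + 4 = 4 + K²)
U(137 - 1*153, h)/A = (4 + (137 - 1*153)²)/(-22777) = (4 + (137 - 153)²)*(-1/22777) = (4 + (-16)²)*(-1/22777) = (4 + 256)*(-1/22777) = 260*(-1/22777) = -260/22777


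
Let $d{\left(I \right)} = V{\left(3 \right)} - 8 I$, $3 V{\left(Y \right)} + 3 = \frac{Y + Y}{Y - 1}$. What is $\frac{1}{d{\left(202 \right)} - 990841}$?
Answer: $- \frac{1}{992457} \approx -1.0076 \cdot 10^{-6}$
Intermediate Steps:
$V{\left(Y \right)} = -1 + \frac{2 Y}{3 \left(-1 + Y\right)}$ ($V{\left(Y \right)} = -1 + \frac{\left(Y + Y\right) \frac{1}{Y - 1}}{3} = -1 + \frac{2 Y \frac{1}{-1 + Y}}{3} = -1 + \frac{2 Y}{3 \left(-1 + Y\right)}$)
$d{\left(I \right)} = - 8 I$ ($d{\left(I \right)} = \frac{3 - 3}{3 \left(-1 + 3\right)} - 8 I = \frac{3 - 3}{3 \cdot 2} - 8 I = \frac{1}{3} \cdot \frac{1}{2} \cdot 0 - 8 I = 0 - 8 I = - 8 I$)
$\frac{1}{d{\left(202 \right)} - 990841} = \frac{1}{\left(-8\right) 202 - 990841} = \frac{1}{-1616 - 990841} = \frac{1}{-992457} = - \frac{1}{992457}$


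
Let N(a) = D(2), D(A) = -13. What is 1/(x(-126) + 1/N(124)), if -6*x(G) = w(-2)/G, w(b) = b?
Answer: -4914/391 ≈ -12.568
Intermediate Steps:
N(a) = -13
x(G) = 1/(3*G) (x(G) = -(-1)/(3*G) = 1/(3*G))
1/(x(-126) + 1/N(124)) = 1/((⅓)/(-126) + 1/(-13)) = 1/((⅓)*(-1/126) - 1/13) = 1/(-1/378 - 1/13) = 1/(-391/4914) = -4914/391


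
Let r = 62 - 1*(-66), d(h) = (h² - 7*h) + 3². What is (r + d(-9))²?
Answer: 78961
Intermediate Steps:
d(h) = 9 + h² - 7*h (d(h) = (h² - 7*h) + 9 = 9 + h² - 7*h)
r = 128 (r = 62 + 66 = 128)
(r + d(-9))² = (128 + (9 + (-9)² - 7*(-9)))² = (128 + (9 + 81 + 63))² = (128 + 153)² = 281² = 78961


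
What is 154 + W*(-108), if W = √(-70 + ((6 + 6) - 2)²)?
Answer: 154 - 108*√30 ≈ -437.54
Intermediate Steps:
W = √30 (W = √(-70 + (12 - 2)²) = √(-70 + 10²) = √(-70 + 100) = √30 ≈ 5.4772)
154 + W*(-108) = 154 + √30*(-108) = 154 - 108*√30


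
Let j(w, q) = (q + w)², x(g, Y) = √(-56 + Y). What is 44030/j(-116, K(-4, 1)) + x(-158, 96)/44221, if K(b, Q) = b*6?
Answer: 629/280 + 2*√10/44221 ≈ 2.2466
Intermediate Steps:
K(b, Q) = 6*b
44030/j(-116, K(-4, 1)) + x(-158, 96)/44221 = 44030/((6*(-4) - 116)²) + √(-56 + 96)/44221 = 44030/((-24 - 116)²) + √40*(1/44221) = 44030/((-140)²) + (2*√10)*(1/44221) = 44030/19600 + 2*√10/44221 = 44030*(1/19600) + 2*√10/44221 = 629/280 + 2*√10/44221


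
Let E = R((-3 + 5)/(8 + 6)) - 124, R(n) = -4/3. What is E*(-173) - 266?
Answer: 64250/3 ≈ 21417.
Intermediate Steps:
R(n) = -4/3 (R(n) = -4*⅓ = -4/3)
E = -376/3 (E = -4/3 - 124 = -376/3 ≈ -125.33)
E*(-173) - 266 = -376/3*(-173) - 266 = 65048/3 - 266 = 64250/3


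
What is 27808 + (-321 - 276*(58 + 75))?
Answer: -9221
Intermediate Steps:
27808 + (-321 - 276*(58 + 75)) = 27808 + (-321 - 276*133) = 27808 + (-321 - 36708) = 27808 - 37029 = -9221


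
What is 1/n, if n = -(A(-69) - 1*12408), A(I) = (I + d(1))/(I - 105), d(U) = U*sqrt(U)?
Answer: 87/1079462 ≈ 8.0596e-5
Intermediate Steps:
d(U) = U**(3/2)
A(I) = (1 + I)/(-105 + I) (A(I) = (I + 1**(3/2))/(I - 105) = (I + 1)/(-105 + I) = (1 + I)/(-105 + I))
n = 1079462/87 (n = -((1 - 69)/(-105 - 69) - 1*12408) = -(-68/(-174) - 12408) = -(-1/174*(-68) - 12408) = -(34/87 - 12408) = -1*(-1079462/87) = 1079462/87 ≈ 12408.)
1/n = 1/(1079462/87) = 87/1079462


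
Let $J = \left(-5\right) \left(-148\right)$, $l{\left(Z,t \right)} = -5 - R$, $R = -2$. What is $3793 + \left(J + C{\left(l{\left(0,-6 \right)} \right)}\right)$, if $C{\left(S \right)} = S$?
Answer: $4530$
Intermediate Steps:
$l{\left(Z,t \right)} = -3$ ($l{\left(Z,t \right)} = -5 - -2 = -5 + 2 = -3$)
$J = 740$
$3793 + \left(J + C{\left(l{\left(0,-6 \right)} \right)}\right) = 3793 + \left(740 - 3\right) = 3793 + 737 = 4530$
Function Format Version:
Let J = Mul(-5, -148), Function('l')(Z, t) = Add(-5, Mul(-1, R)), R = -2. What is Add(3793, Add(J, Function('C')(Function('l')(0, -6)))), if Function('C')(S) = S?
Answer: 4530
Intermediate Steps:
Function('l')(Z, t) = -3 (Function('l')(Z, t) = Add(-5, Mul(-1, -2)) = Add(-5, 2) = -3)
J = 740
Add(3793, Add(J, Function('C')(Function('l')(0, -6)))) = Add(3793, Add(740, -3)) = Add(3793, 737) = 4530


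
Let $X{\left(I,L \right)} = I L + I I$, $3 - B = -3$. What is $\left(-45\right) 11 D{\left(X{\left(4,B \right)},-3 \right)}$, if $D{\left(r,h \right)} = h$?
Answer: $1485$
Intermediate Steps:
$B = 6$ ($B = 3 - -3 = 3 + 3 = 6$)
$X{\left(I,L \right)} = I^{2} + I L$ ($X{\left(I,L \right)} = I L + I^{2} = I^{2} + I L$)
$\left(-45\right) 11 D{\left(X{\left(4,B \right)},-3 \right)} = \left(-45\right) 11 \left(-3\right) = \left(-495\right) \left(-3\right) = 1485$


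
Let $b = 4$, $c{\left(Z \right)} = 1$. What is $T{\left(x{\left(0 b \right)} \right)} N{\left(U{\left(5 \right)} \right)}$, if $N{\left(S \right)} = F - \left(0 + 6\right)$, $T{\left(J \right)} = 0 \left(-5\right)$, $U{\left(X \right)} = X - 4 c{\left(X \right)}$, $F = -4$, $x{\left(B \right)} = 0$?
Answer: $0$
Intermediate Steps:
$U{\left(X \right)} = -4 + X$ ($U{\left(X \right)} = X - 4 = -4 + X$)
$T{\left(J \right)} = 0$
$N{\left(S \right)} = -10$ ($N{\left(S \right)} = -4 - \left(0 + 6\right) = -4 - 6 = -10$)
$T{\left(x{\left(0 b \right)} \right)} N{\left(U{\left(5 \right)} \right)} = 0 \left(-10\right) = 0$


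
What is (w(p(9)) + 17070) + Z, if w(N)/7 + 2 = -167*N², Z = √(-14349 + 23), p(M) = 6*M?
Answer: -3391748 + I*√14326 ≈ -3.3917e+6 + 119.69*I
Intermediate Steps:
Z = I*√14326 (Z = √(-14326) = I*√14326 ≈ 119.69*I)
w(N) = -14 - 1169*N² (w(N) = -14 + 7*(-167*N²) = -14 - 1169*N²)
(w(p(9)) + 17070) + Z = ((-14 - 1169*(6*9)²) + 17070) + I*√14326 = ((-14 - 1169*54²) + 17070) + I*√14326 = ((-14 - 1169*2916) + 17070) + I*√14326 = ((-14 - 3408804) + 17070) + I*√14326 = (-3408818 + 17070) + I*√14326 = -3391748 + I*√14326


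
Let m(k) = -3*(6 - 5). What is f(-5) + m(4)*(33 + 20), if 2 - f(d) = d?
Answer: -152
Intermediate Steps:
m(k) = -3 (m(k) = -3*1 = -3)
f(d) = 2 - d
f(-5) + m(4)*(33 + 20) = (2 - 1*(-5)) - 3*(33 + 20) = (2 + 5) - 3*53 = 7 - 159 = -152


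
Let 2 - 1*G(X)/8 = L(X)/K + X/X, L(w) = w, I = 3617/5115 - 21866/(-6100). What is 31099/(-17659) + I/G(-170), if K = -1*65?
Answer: -19375727975843/9256586446800 ≈ -2.0932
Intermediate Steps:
K = -65
I = 13390829/3120150 (I = 3617*(1/5115) - 21866*(-1/6100) = 3617/5115 + 10933/3050 = 13390829/3120150 ≈ 4.2917)
G(X) = 8 + 8*X/65 (G(X) = 16 - 8*(X/(-65) + X/X) = 16 - 8*(X*(-1/65) + 1) = 16 - 8*(-X/65 + 1) = 16 - 8*(1 - X/65) = 16 + (-8 + 8*X/65) = 8 + 8*X/65)
31099/(-17659) + I/G(-170) = 31099/(-17659) + 13390829/(3120150*(8 + (8/65)*(-170))) = 31099*(-1/17659) + 13390829/(3120150*(8 - 272/13)) = -31099/17659 + 13390829/(3120150*(-168/13)) = -31099/17659 + (13390829/3120150)*(-13/168) = -31099/17659 - 174080777/524185200 = -19375727975843/9256586446800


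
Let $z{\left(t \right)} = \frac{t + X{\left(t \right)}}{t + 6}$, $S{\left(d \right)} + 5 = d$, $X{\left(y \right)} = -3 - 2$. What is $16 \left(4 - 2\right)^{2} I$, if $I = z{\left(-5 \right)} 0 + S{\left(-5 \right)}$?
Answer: $-640$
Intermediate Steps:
$X{\left(y \right)} = -5$
$S{\left(d \right)} = -5 + d$
$z{\left(t \right)} = \frac{-5 + t}{6 + t}$ ($z{\left(t \right)} = \frac{t - 5}{t + 6} = \frac{-5 + t}{6 + t}$)
$I = -10$ ($I = \frac{-5 - 5}{6 - 5} \cdot 0 - 10 = 1^{-1} \left(-10\right) 0 - 10 = 1 \left(-10\right) 0 - 10 = \left(-10\right) 0 - 10 = 0 - 10 = -10$)
$16 \left(4 - 2\right)^{2} I = 16 \left(4 - 2\right)^{2} \left(-10\right) = 16 \cdot 2^{2} \left(-10\right) = 16 \cdot 4 \left(-10\right) = 64 \left(-10\right) = -640$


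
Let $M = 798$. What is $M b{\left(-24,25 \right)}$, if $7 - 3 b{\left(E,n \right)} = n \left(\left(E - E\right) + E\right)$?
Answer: $161462$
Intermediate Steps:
$b{\left(E,n \right)} = \frac{7}{3} - \frac{E n}{3}$ ($b{\left(E,n \right)} = \frac{7}{3} - \frac{n \left(\left(E - E\right) + E\right)}{3} = \frac{7}{3} - \frac{n \left(0 + E\right)}{3} = \frac{7}{3} - \frac{n E}{3} = \frac{7}{3} - \frac{E n}{3}$)
$M b{\left(-24,25 \right)} = 798 \left(\frac{7}{3} - \left(-8\right) 25\right) = 798 \left(\frac{7}{3} + 200\right) = 798 \cdot \frac{607}{3} = 161462$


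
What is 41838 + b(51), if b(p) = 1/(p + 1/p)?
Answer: 108862527/2602 ≈ 41838.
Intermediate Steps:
41838 + b(51) = 41838 + 51/(1 + 51**2) = 41838 + 51/(1 + 2601) = 41838 + 51/2602 = 108862527/2602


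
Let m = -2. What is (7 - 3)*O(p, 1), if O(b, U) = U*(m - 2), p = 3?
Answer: -16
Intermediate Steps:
O(b, U) = -4*U (O(b, U) = U*(-2 - 2) = U*(-4) = -4*U)
(7 - 3)*O(p, 1) = (7 - 3)*(-4*1) = 4*(-4) = -16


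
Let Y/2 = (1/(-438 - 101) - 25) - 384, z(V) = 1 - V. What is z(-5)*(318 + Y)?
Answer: -1617012/539 ≈ -3000.0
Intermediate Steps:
Y = -440904/539 (Y = 2*((1/(-438 - 101) - 25) - 384) = 2*((1/(-539) - 25) - 384) = 2*((-1/539 - 25) - 384) = 2*(-13476/539 - 384) = 2*(-220452/539) = -440904/539 ≈ -818.00)
z(-5)*(318 + Y) = (1 - 1*(-5))*(318 - 440904/539) = (1 + 5)*(-269502/539) = 6*(-269502/539) = -1617012/539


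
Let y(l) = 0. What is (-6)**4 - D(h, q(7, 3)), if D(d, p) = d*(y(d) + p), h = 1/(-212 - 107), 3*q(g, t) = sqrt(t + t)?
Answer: 1296 + sqrt(6)/957 ≈ 1296.0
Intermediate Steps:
q(g, t) = sqrt(2)*sqrt(t)/3 (q(g, t) = sqrt(t + t)/3 = sqrt(2*t)/3 = (sqrt(2)*sqrt(t))/3 = sqrt(2)*sqrt(t)/3)
h = -1/319 (h = 1/(-319) = -1/319 ≈ -0.0031348)
D(d, p) = d*p (D(d, p) = d*(0 + p) = d*p)
(-6)**4 - D(h, q(7, 3)) = (-6)**4 - (-1)*sqrt(2)*sqrt(3)/3/319 = 1296 - (-1)*sqrt(6)/3/319 = 1296 - (-1)*sqrt(6)/957 = 1296 + sqrt(6)/957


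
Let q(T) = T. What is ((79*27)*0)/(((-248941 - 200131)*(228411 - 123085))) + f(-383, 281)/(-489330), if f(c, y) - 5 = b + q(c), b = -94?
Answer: 236/244665 ≈ 0.00096458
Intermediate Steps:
f(c, y) = -89 + c (f(c, y) = 5 + (-94 + c) = -89 + c)
((79*27)*0)/(((-248941 - 200131)*(228411 - 123085))) + f(-383, 281)/(-489330) = ((79*27)*0)/(((-248941 - 200131)*(228411 - 123085))) + (-89 - 383)/(-489330) = (2133*0)/((-449072*105326)) - 472*(-1/489330) = 0/(-47298957472) + 236/244665 = 0*(-1/47298957472) + 236/244665 = 0 + 236/244665 = 236/244665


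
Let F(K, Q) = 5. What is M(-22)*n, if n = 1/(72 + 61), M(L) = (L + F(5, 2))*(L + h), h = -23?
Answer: 765/133 ≈ 5.7519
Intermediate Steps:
M(L) = (-23 + L)*(5 + L) (M(L) = (L + 5)*(L - 23) = (5 + L)*(-23 + L) = (-23 + L)*(5 + L))
n = 1/133 ≈ 0.0075188
M(-22)*n = (-115 + (-22)**2 - 18*(-22))*(1/133) = (-115 + 484 + 396)*(1/133) = 765*(1/133) = 765/133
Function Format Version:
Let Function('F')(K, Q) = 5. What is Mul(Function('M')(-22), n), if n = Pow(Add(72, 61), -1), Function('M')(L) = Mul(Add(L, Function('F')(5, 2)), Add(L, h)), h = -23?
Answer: Rational(765, 133) ≈ 5.7519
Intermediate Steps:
Function('M')(L) = Mul(Add(-23, L), Add(5, L)) (Function('M')(L) = Mul(Add(L, 5), Add(L, -23)) = Mul(Add(5, L), Add(-23, L)) = Mul(Add(-23, L), Add(5, L)))
n = Rational(1, 133) (n = Pow(133, -1) = Rational(1, 133) ≈ 0.0075188)
Mul(Function('M')(-22), n) = Mul(Add(-115, Pow(-22, 2), Mul(-18, -22)), Rational(1, 133)) = Mul(Add(-115, 484, 396), Rational(1, 133)) = Mul(765, Rational(1, 133)) = Rational(765, 133)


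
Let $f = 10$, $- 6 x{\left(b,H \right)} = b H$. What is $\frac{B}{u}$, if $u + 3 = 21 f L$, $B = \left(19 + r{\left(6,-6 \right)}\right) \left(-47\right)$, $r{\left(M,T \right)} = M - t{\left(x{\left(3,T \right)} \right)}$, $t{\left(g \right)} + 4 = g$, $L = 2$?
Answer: $- \frac{1222}{417} \approx -2.9305$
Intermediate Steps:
$x{\left(b,H \right)} = - \frac{H b}{6}$ ($x{\left(b,H \right)} = - \frac{b H}{6} = - \frac{H b}{6}$)
$t{\left(g \right)} = -4 + g$
$r{\left(M,T \right)} = 4 + M + \frac{T}{2}$ ($r{\left(M,T \right)} = M - \left(-4 - \frac{1}{6} T 3\right) = M - \left(-4 - \frac{T}{2}\right) = M + \left(4 + \frac{T}{2}\right) = 4 + M + \frac{T}{2}$)
$B = -1222$ ($B = \left(19 + \left(4 + 6 + \frac{1}{2} \left(-6\right)\right)\right) \left(-47\right) = \left(19 + \left(4 + 6 - 3\right)\right) \left(-47\right) = \left(19 + 7\right) \left(-47\right) = 26 \left(-47\right) = -1222$)
$u = 417$ ($u = -3 + 21 \cdot 10 \cdot 2 = -3 + 210 \cdot 2 = -3 + 420 = 417$)
$\frac{B}{u} = - \frac{1222}{417}$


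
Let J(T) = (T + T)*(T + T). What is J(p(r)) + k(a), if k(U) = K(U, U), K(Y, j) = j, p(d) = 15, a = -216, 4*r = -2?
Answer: 684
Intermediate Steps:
r = -½ (r = (¼)*(-2) = -½ ≈ -0.50000)
k(U) = U
J(T) = 4*T² (J(T) = (2*T)*(2*T) = 4*T²)
J(p(r)) + k(a) = 4*15² - 216 = 4*225 - 216 = 900 - 216 = 684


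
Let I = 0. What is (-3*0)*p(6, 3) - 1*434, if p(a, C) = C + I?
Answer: -434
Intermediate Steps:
p(a, C) = C (p(a, C) = C + 0 = C)
(-3*0)*p(6, 3) - 1*434 = -3*0*3 - 1*434 = 0*3 - 434 = 0 - 434 = -434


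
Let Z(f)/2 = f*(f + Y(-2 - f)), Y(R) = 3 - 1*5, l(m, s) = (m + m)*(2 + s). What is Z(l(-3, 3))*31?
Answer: 59520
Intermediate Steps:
l(m, s) = 2*m*(2 + s) (l(m, s) = (2*m)*(2 + s) = 2*m*(2 + s))
Y(R) = -2 (Y(R) = 3 - 5 = -2)
Z(f) = 2*f*(-2 + f) (Z(f) = 2*(f*(f - 2)) = 2*(f*(-2 + f)) = 2*f*(-2 + f))
Z(l(-3, 3))*31 = (2*(2*(-3)*(2 + 3))*(-2 + 2*(-3)*(2 + 3)))*31 = (2*(2*(-3)*5)*(-2 + 2*(-3)*5))*31 = (2*(-30)*(-2 - 30))*31 = (2*(-30)*(-32))*31 = 1920*31 = 59520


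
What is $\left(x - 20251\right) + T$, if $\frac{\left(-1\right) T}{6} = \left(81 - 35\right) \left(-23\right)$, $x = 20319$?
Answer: $6416$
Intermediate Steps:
$T = 6348$ ($T = - 6 \left(81 - 35\right) \left(-23\right) = - 6 \cdot 46 \left(-23\right) = \left(-6\right) \left(-1058\right) = 6348$)
$\left(x - 20251\right) + T = \left(20319 - 20251\right) + 6348 = 68 + 6348 = 6416$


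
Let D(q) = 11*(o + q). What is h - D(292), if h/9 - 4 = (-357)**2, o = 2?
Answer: 1143843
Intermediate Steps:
h = 1147077 (h = 36 + 9*(-357)**2 = 36 + 9*127449 = 36 + 1147041 = 1147077)
D(q) = 22 + 11*q (D(q) = 11*(2 + q) = 22 + 11*q)
h - D(292) = 1147077 - (22 + 11*292) = 1147077 - (22 + 3212) = 1147077 - 1*3234 = 1147077 - 3234 = 1143843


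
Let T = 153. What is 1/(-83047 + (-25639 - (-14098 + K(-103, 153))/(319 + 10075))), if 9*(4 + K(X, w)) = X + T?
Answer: -46773/5083506844 ≈ -9.2009e-6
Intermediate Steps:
K(X, w) = 13 + X/9 (K(X, w) = -4 + (X + 153)/9 = -4 + (153 + X)/9 = -4 + (17 + X/9) = 13 + X/9)
1/(-83047 + (-25639 - (-14098 + K(-103, 153))/(319 + 10075))) = 1/(-83047 + (-25639 - (-14098 + (13 + (1/9)*(-103)))/(319 + 10075))) = 1/(-83047 + (-25639 - (-14098 + (13 - 103/9))/10394)) = 1/(-83047 + (-25639 - (-14098 + 14/9)/10394)) = 1/(-83047 + (-25639 - (-126868)/(9*10394))) = 1/(-83047 + (-25639 - 1*(-63434/46773))) = 1/(-83047 + (-25639 + 63434/46773)) = 1/(-83047 - 1199149513/46773) = 1/(-5083506844/46773) = -46773/5083506844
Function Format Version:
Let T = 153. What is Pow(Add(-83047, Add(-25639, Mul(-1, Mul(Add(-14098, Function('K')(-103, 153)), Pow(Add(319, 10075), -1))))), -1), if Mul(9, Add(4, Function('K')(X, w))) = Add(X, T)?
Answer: Rational(-46773, 5083506844) ≈ -9.2009e-6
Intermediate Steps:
Function('K')(X, w) = Add(13, Mul(Rational(1, 9), X)) (Function('K')(X, w) = Add(-4, Mul(Rational(1, 9), Add(X, 153))) = Add(-4, Mul(Rational(1, 9), Add(153, X))) = Add(-4, Add(17, Mul(Rational(1, 9), X))) = Add(13, Mul(Rational(1, 9), X)))
Pow(Add(-83047, Add(-25639, Mul(-1, Mul(Add(-14098, Function('K')(-103, 153)), Pow(Add(319, 10075), -1))))), -1) = Pow(Add(-83047, Add(-25639, Mul(-1, Mul(Add(-14098, Add(13, Mul(Rational(1, 9), -103))), Pow(Add(319, 10075), -1))))), -1) = Pow(Add(-83047, Add(-25639, Mul(-1, Mul(Add(-14098, Add(13, Rational(-103, 9))), Pow(10394, -1))))), -1) = Pow(Add(-83047, Add(-25639, Mul(-1, Mul(Add(-14098, Rational(14, 9)), Rational(1, 10394))))), -1) = Pow(Add(-83047, Add(-25639, Mul(-1, Mul(Rational(-126868, 9), Rational(1, 10394))))), -1) = Pow(Add(-83047, Add(-25639, Mul(-1, Rational(-63434, 46773)))), -1) = Pow(Add(-83047, Add(-25639, Rational(63434, 46773))), -1) = Pow(Add(-83047, Rational(-1199149513, 46773)), -1) = Pow(Rational(-5083506844, 46773), -1) = Rational(-46773, 5083506844)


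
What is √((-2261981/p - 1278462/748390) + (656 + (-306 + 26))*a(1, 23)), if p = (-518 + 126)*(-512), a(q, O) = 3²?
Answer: √94735665115328791195/167639360 ≈ 58.060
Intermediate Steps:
a(q, O) = 9
p = 200704 (p = -392*(-512) = 200704)
√((-2261981/p - 1278462/748390) + (656 + (-306 + 26))*a(1, 23)) = √((-2261981/200704 - 1278462/748390) + (656 + (-306 + 26))*9) = √((-2261981*1/200704 - 1278462*1/748390) + (656 - 280)*9) = √((-2261981/200704 - 639231/374195) + 376*9) = √(-974718198919/75102433280 + 3384) = √(253171916020601/75102433280) = √94735665115328791195/167639360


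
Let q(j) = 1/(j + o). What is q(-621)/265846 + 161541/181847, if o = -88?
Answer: 30448025156527/34275397971458 ≈ 0.88833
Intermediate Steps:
q(j) = 1/(-88 + j) (q(j) = 1/(j - 88) = 1/(-88 + j))
q(-621)/265846 + 161541/181847 = 1/(-88 - 621*265846) + 161541/181847 = (1/265846)/(-709) + 161541*(1/181847) = -1/709*1/265846 + 161541/181847 = -1/188484814 + 161541/181847 = 30448025156527/34275397971458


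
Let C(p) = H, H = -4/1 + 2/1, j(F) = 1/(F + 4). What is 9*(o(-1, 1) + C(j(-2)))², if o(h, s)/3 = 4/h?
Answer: 1764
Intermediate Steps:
j(F) = 1/(4 + F)
H = -2 (H = -4*1 + 2*1 = -4 + 2 = -2)
C(p) = -2
o(h, s) = 12/h (o(h, s) = 3*(4/h) = 12/h)
9*(o(-1, 1) + C(j(-2)))² = 9*(12/(-1) - 2)² = 9*(12*(-1) - 2)² = 9*(-12 - 2)² = 9*(-14)² = 9*196 = 1764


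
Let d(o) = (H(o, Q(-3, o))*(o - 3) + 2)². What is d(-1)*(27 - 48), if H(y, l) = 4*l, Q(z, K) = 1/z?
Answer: -3388/3 ≈ -1129.3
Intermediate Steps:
d(o) = (6 - 4*o/3)² (d(o) = ((4/(-3))*(o - 3) + 2)² = ((4*(-⅓))*(-3 + o) + 2)² = (-4*(-3 + o)/3 + 2)² = ((4 - 4*o/3) + 2)² = (6 - 4*o/3)²)
d(-1)*(27 - 48) = (4*(9 - 2*(-1))²/9)*(27 - 48) = (4*(9 + 2)²/9)*(-21) = ((4/9)*11²)*(-21) = ((4/9)*121)*(-21) = (484/9)*(-21) = -3388/3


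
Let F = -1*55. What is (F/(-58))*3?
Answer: 165/58 ≈ 2.8448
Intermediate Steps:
F = -55
(F/(-58))*3 = -55/(-58)*3 = -55*(-1/58)*3 = (55/58)*3 = 165/58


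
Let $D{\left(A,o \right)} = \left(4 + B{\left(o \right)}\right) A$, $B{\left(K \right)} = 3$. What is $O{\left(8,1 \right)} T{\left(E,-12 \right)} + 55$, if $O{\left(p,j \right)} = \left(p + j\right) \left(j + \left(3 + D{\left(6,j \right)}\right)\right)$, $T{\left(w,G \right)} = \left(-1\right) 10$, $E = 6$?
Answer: $-4085$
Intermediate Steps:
$T{\left(w,G \right)} = -10$
$D{\left(A,o \right)} = 7 A$ ($D{\left(A,o \right)} = \left(4 + 3\right) A = 7 A$)
$O{\left(p,j \right)} = \left(45 + j\right) \left(j + p\right)$ ($O{\left(p,j \right)} = \left(p + j\right) \left(j + \left(3 + 7 \cdot 6\right)\right) = \left(j + p\right) \left(j + \left(3 + 42\right)\right) = \left(j + p\right) \left(j + 45\right) = \left(j + p\right) \left(45 + j\right) = \left(45 + j\right) \left(j + p\right)$)
$O{\left(8,1 \right)} T{\left(E,-12 \right)} + 55 = \left(1^{2} + 45 \cdot 1 + 45 \cdot 8 + 1 \cdot 8\right) \left(-10\right) + 55 = \left(1 + 45 + 360 + 8\right) \left(-10\right) + 55 = 414 \left(-10\right) + 55 = -4140 + 55 = -4085$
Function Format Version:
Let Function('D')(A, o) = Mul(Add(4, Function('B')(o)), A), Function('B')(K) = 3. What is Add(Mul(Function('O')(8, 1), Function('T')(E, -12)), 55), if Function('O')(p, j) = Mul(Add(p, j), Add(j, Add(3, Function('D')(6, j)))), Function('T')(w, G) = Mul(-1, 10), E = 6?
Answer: -4085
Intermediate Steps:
Function('T')(w, G) = -10
Function('D')(A, o) = Mul(7, A) (Function('D')(A, o) = Mul(Add(4, 3), A) = Mul(7, A))
Function('O')(p, j) = Mul(Add(45, j), Add(j, p)) (Function('O')(p, j) = Mul(Add(p, j), Add(j, Add(3, Mul(7, 6)))) = Mul(Add(j, p), Add(j, Add(3, 42))) = Mul(Add(j, p), Add(j, 45)) = Mul(Add(j, p), Add(45, j)) = Mul(Add(45, j), Add(j, p)))
Add(Mul(Function('O')(8, 1), Function('T')(E, -12)), 55) = Add(Mul(Add(Pow(1, 2), Mul(45, 1), Mul(45, 8), Mul(1, 8)), -10), 55) = Add(Mul(Add(1, 45, 360, 8), -10), 55) = Add(Mul(414, -10), 55) = Add(-4140, 55) = -4085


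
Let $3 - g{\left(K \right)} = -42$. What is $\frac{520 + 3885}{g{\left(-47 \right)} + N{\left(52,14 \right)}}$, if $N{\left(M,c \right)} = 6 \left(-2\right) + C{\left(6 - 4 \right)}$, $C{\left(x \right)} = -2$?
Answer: $\frac{4405}{31} \approx 142.1$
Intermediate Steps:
$N{\left(M,c \right)} = -14$ ($N{\left(M,c \right)} = 6 \left(-2\right) - 2 = -12 - 2 = -14$)
$g{\left(K \right)} = 45$ ($g{\left(K \right)} = 3 - -42 = 3 + 42 = 45$)
$\frac{520 + 3885}{g{\left(-47 \right)} + N{\left(52,14 \right)}} = \frac{520 + 3885}{45 - 14} = \frac{4405}{31}$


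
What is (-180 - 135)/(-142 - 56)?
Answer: 35/22 ≈ 1.5909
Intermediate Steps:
(-180 - 135)/(-142 - 56) = -315/(-198) = -315*(-1/198) = 35/22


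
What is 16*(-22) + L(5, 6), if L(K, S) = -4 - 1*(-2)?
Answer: -354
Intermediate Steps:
L(K, S) = -2 (L(K, S) = -4 + 2 = -2)
16*(-22) + L(5, 6) = 16*(-22) - 2 = -352 - 2 = -354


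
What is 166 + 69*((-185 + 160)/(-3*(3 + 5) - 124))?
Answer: 26293/148 ≈ 177.66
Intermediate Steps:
166 + 69*((-185 + 160)/(-3*(3 + 5) - 124)) = 166 + 69*(-25/(-3*8 - 124)) = 166 + 69*(-25/(-24 - 124)) = 166 + 69*(-25/(-148)) = 166 + 69*(-25*(-1/148)) = 166 + 69*(25/148) = 166 + 1725/148 = 26293/148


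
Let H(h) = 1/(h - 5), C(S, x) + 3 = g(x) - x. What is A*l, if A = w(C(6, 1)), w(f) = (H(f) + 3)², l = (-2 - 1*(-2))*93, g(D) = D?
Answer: 0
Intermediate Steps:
C(S, x) = -3 (C(S, x) = -3 + (x - x) = -3 + 0 = -3)
H(h) = 1/(-5 + h)
l = 0 (l = (-2 + 2)*93 = 0*93 = 0)
w(f) = (3 + 1/(-5 + f))² (w(f) = (1/(-5 + f) + 3)² = (3 + 1/(-5 + f))²)
A = 529/64 (A = (-14 + 3*(-3))²/(-5 - 3)² = (-14 - 9)²/(-8)² = (-23)²*(1/64) = 529*(1/64) = 529/64 ≈ 8.2656)
A*l = (529/64)*0 = 0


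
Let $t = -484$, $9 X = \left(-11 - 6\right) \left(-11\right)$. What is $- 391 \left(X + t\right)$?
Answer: $\frac{1630079}{9} \approx 1.8112 \cdot 10^{5}$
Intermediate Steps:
$X = \frac{187}{9}$ ($X = \frac{\left(-11 - 6\right) \left(-11\right)}{9} = \frac{\left(-17\right) \left(-11\right)}{9} = \frac{1}{9} \cdot 187 = \frac{187}{9} \approx 20.778$)
$- 391 \left(X + t\right) = - 391 \left(\frac{187}{9} - 484\right) = \left(-391\right) \left(- \frac{4169}{9}\right) = \frac{1630079}{9}$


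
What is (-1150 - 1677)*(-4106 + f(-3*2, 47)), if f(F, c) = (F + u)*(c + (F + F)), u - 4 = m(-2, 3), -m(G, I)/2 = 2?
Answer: 12201332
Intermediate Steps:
m(G, I) = -4 (m(G, I) = -2*2 = -4)
u = 0 (u = 4 - 4 = 0)
f(F, c) = F*(c + 2*F) (f(F, c) = (F + 0)*(c + (F + F)) = F*(c + 2*F))
(-1150 - 1677)*(-4106 + f(-3*2, 47)) = (-1150 - 1677)*(-4106 + (-3*2)*(47 + 2*(-3*2))) = -2827*(-4106 - 6*(47 + 2*(-6))) = -2827*(-4106 - 6*(47 - 12)) = -2827*(-4106 - 6*35) = -2827*(-4106 - 210) = -2827*(-4316) = 12201332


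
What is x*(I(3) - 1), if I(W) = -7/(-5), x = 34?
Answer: 68/5 ≈ 13.600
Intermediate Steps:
I(W) = 7/5 (I(W) = -7*(-1/5) = 7/5)
x*(I(3) - 1) = 34*(7/5 - 1) = 34*(2/5) = 68/5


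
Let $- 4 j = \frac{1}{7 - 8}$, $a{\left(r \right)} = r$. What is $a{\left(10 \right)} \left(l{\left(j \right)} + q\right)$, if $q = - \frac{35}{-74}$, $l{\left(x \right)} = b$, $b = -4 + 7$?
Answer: $\frac{1285}{37} \approx 34.73$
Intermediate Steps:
$b = 3$
$j = \frac{1}{4}$ ($j = - \frac{1}{4 \left(7 - 8\right)} = - \frac{1}{4 \left(-1\right)} = \left(- \frac{1}{4}\right) \left(-1\right) = \frac{1}{4} \approx 0.25$)
$l{\left(x \right)} = 3$
$q = \frac{35}{74}$ ($q = \left(-35\right) \left(- \frac{1}{74}\right) = \frac{35}{74} \approx 0.47297$)
$a{\left(10 \right)} \left(l{\left(j \right)} + q\right) = 10 \left(3 + \frac{35}{74}\right) = 10 \cdot \frac{257}{74} = \frac{1285}{37}$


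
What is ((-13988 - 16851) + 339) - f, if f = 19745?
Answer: -50245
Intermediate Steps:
((-13988 - 16851) + 339) - f = ((-13988 - 16851) + 339) - 1*19745 = (-30839 + 339) - 19745 = -30500 - 19745 = -50245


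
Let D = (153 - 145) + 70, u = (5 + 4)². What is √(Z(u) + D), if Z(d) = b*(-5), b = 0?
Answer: √78 ≈ 8.8318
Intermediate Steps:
u = 81 (u = 9² = 81)
Z(d) = 0 (Z(d) = 0*(-5) = 0)
D = 78 (D = 8 + 70 = 78)
√(Z(u) + D) = √(0 + 78) = √78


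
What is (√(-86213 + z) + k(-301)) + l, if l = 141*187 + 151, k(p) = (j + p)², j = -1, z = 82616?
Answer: 117722 + I*√3597 ≈ 1.1772e+5 + 59.975*I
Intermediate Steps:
k(p) = (-1 + p)²
l = 26518 (l = 26367 + 151 = 26518)
(√(-86213 + z) + k(-301)) + l = (√(-86213 + 82616) + (-1 - 301)²) + 26518 = (√(-3597) + (-302)²) + 26518 = (I*√3597 + 91204) + 26518 = (91204 + I*√3597) + 26518 = 117722 + I*√3597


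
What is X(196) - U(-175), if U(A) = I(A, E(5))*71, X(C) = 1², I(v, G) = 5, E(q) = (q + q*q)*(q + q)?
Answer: -354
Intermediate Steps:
E(q) = 2*q*(q + q²) (E(q) = (q + q²)*(2*q) = 2*q*(q + q²))
X(C) = 1
U(A) = 355 (U(A) = 5*71 = 355)
X(196) - U(-175) = 1 - 1*355 = 1 - 355 = -354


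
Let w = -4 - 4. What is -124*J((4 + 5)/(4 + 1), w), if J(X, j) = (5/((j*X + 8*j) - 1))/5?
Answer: 620/397 ≈ 1.5617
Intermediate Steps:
w = -8
J(X, j) = 1/(-1 + 8*j + X*j) (J(X, j) = (5/((X*j + 8*j) - 1))*(⅕) = (5/((8*j + X*j) - 1))*(⅕) = (5/(-1 + 8*j + X*j))*(⅕) = 1/(-1 + 8*j + X*j))
-124*J((4 + 5)/(4 + 1), w) = -124/(-1 + 8*(-8) + ((4 + 5)/(4 + 1))*(-8)) = -124/(-1 - 64 + (9/5)*(-8)) = -124/(-1 - 64 - 72/5) = -124/(-397/5) = -124*(-5/397) = 620/397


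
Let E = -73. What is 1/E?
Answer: -1/73 ≈ -0.013699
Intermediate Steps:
1/E = 1/(-73) = -1/73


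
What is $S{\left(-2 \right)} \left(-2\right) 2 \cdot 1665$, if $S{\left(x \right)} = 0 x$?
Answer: $0$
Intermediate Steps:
$S{\left(x \right)} = 0$
$S{\left(-2 \right)} \left(-2\right) 2 \cdot 1665 = 0 \left(-2\right) 2 \cdot 1665 = 0 \cdot 2 \cdot 1665 = 0 \cdot 1665 = 0$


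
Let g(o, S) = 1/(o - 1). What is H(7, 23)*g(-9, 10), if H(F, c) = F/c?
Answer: -7/230 ≈ -0.030435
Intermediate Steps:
g(o, S) = 1/(-1 + o)
H(7, 23)*g(-9, 10) = (7/23)/(-1 - 9) = (7*(1/23))/(-10) = (7/23)*(-1/10) = -7/230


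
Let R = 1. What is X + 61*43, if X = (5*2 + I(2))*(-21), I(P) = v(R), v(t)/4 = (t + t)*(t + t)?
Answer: 2077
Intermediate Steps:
v(t) = 16*t**2 (v(t) = 4*((t + t)*(t + t)) = 4*((2*t)*(2*t)) = 4*(4*t**2) = 16*t**2)
I(P) = 16 (I(P) = 16*1**2 = 16*1 = 16)
X = -546 (X = (5*2 + 16)*(-21) = (10 + 16)*(-21) = 26*(-21) = -546)
X + 61*43 = -546 + 61*43 = -546 + 2623 = 2077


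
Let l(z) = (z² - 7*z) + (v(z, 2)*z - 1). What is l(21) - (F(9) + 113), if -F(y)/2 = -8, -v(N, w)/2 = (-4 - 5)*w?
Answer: 920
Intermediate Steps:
v(N, w) = 18*w (v(N, w) = -2*(-4 - 5)*w = -(-18)*w = 18*w)
F(y) = 16 (F(y) = -2*(-8) = 16)
l(z) = -1 + z² + 29*z (l(z) = (z² - 7*z) + ((18*2)*z - 1) = (z² - 7*z) + (36*z - 1) = (z² - 7*z) + (-1 + 36*z) = -1 + z² + 29*z)
l(21) - (F(9) + 113) = (-1 + 21² + 29*21) - (16 + 113) = (-1 + 441 + 609) - 1*129 = 1049 - 129 = 920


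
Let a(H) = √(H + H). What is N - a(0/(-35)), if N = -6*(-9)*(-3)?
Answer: -162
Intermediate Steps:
a(H) = √2*√H (a(H) = √(2*H) = √2*√H)
N = -162 (N = 54*(-3) = -162)
N - a(0/(-35)) = -162 - √2*√(0/(-35)) = -162 - √2*√(0*(-1/35)) = -162 - √2*√0 = -162 - √2*0 = -162 - 1*0 = -162 + 0 = -162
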